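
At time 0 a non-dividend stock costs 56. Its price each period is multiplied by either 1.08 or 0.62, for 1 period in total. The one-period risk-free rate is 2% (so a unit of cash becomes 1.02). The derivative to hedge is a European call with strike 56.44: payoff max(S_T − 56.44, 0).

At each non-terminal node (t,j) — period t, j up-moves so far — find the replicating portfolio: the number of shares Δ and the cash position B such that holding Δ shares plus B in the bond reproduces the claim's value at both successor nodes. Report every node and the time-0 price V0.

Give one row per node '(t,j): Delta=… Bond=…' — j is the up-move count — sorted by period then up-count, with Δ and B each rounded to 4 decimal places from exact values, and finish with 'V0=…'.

(0,0): Delta=0.1568 Bond=-5.3384
V0=3.4442

Risk-neutral probability p* = (R−d)/(u−d) = (1.02−0.62)/(1.08−0.62) = 0.8696.
Terminal payoffs: V(1,0)=0.0000, V(1,1)=4.0400
(0,0): S=56.0000. Δ = (V_up−V_dn)/(S_up−S_dn) = (4.0400−0.0000)/(60.4800−34.7200) = 0.1568. V = [p*·4.0400 + (1−p*)·0.0000]/1.02 = 3.4442. B = V − Δ·S = -5.3384.
Check: Δ(0,0)·S0 + B(0,0) = 3.4442 = V0.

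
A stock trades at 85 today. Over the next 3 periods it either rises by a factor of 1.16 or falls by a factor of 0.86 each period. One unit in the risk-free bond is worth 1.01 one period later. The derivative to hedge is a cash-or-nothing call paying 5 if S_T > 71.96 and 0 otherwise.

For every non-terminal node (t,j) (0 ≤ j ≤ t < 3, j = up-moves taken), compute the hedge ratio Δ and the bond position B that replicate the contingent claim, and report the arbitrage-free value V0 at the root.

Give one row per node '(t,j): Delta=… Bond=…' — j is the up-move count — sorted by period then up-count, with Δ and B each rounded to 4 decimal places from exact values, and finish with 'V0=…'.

The replicating-portfolio and risk-neutral prices coincide; use p* = (1.01−0.86)/(1.16−0.86) = 0.5000 for the latter.
Payoff layer (t=3): V(3,0)=0.0000, V(3,1)=5.0000, V(3,2)=5.0000, V(3,3)=5.0000
Node (2,0) S=62.8660: V=(p*·5.0000+(1−p*)·0.0000)/1.01=2.4752; Δ=(5.0000−0.0000)/(72.9246−54.0648)=0.2651; B=V−Δ·S=-14.1914
Node (2,1) S=84.7960: V=(p*·5.0000+(1−p*)·5.0000)/1.01=4.9505; Δ=(5.0000−5.0000)/(98.3634−72.9246)=0.0000; B=V−Δ·S=4.9505
Node (2,2) S=114.3760: V=(p*·5.0000+(1−p*)·5.0000)/1.01=4.9505; Δ=(5.0000−5.0000)/(132.6762−98.3634)=0.0000; B=V−Δ·S=4.9505
Node (1,0) S=73.1000: V=(p*·4.9505+(1−p*)·2.4752)/1.01=3.6761; Δ=(4.9505−2.4752)/(84.7960−62.8660)=0.1129; B=V−Δ·S=-4.5747
Node (1,1) S=98.6000: V=(p*·4.9505+(1−p*)·4.9505)/1.01=4.9015; Δ=(4.9505−4.9505)/(114.3760−84.7960)=0.0000; B=V−Δ·S=4.9015
Node (0,0) S=85.0000: V=(p*·4.9015+(1−p*)·3.6761)/1.01=4.2463; Δ=(4.9015−3.6761)/(98.6000−73.1000)=0.0481; B=V−Δ·S=0.1618
Self-financing check: at every node Δ·S+B equals the discounted successor values.

(0,0): Delta=0.0481 Bond=0.1618
(1,0): Delta=0.1129 Bond=-4.5747
(1,1): Delta=0.0000 Bond=4.9015
(2,0): Delta=0.2651 Bond=-14.1914
(2,1): Delta=0.0000 Bond=4.9505
(2,2): Delta=0.0000 Bond=4.9505
V0=4.2463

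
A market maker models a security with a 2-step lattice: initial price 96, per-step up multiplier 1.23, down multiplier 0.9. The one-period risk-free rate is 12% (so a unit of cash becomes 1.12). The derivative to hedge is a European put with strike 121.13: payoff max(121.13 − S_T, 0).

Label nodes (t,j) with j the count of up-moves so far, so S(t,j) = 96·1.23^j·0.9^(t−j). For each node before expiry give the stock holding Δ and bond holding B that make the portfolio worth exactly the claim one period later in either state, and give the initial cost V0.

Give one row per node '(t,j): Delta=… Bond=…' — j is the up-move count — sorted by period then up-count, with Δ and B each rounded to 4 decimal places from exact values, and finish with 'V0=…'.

(0,0): Delta=-0.5470 Bond=61.6203
(1,0): Delta=-1.0000 Bond=108.1518
(1,1): Delta=-0.3813 Bond=49.4463
V0=9.1059

Since d<R<u, set p* = (R−d)/(u−d) = 0.6667; price each node as the discounted p*-expectation of its children.
Payoff layer (t=2): V(2,0)=43.3700, V(2,1)=14.8580, V(2,2)=0.0000
  t=1,j=0: stock 86.4000 → up 106.2720 (V=14.8580), down 77.7600 (V=43.3700). Price 21.7518; hedge Δ=-1.0000, bond B=108.1518.
  t=1,j=1: stock 118.0800 → up 145.2384 (V=0.0000), down 106.2720 (V=14.8580). Price 4.4220; hedge Δ=-0.3813, bond B=49.4463.
  t=0,j=0: stock 96.0000 → up 118.0800 (V=4.4220), down 86.4000 (V=21.7518). Price 9.1059; hedge Δ=-0.5470, bond B=61.6203.
Root portfolio cost Δ·96+B reproduces V0=9.1059.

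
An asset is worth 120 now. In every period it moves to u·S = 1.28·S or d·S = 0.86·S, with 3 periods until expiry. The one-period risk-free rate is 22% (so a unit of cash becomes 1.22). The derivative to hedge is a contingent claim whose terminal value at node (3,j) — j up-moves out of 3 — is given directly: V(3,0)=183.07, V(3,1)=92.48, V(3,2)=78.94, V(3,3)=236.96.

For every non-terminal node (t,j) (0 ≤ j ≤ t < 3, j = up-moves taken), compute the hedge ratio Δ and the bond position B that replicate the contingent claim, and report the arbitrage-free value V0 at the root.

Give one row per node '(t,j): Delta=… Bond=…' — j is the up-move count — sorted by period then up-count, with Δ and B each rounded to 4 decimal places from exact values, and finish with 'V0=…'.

Under the risk-neutral measure, an up-move has probability p* = (R−d)/(u−d) = 0.8571 and values discount at R = 1.22.
Payoff layer (t=3): V(3,0)=183.0700, V(3,1)=92.4800, V(3,2)=78.9400, V(3,3)=236.9600
  t=2,j=0: stock 88.7520 → up 113.6026 (V=92.4800), down 76.3267 (V=183.0700). Price 86.4110; hedge Δ=-2.4303, bond B=302.1015.
  t=2,j=1: stock 132.0960 → up 169.0829 (V=78.9400), down 113.6026 (V=92.4800). Price 66.2904; hedge Δ=-0.2441, bond B=98.5285.
  t=2,j=2: stock 196.6080 → up 251.6582 (V=236.9600), down 169.0829 (V=78.9400). Price 175.7260; hedge Δ=1.9136, bond B=-200.5121.
  t=1,j=0: stock 103.2000 → up 132.0960 (V=66.2904), down 88.7520 (V=86.4110). Price 56.6924; hedge Δ=-0.4642, bond B=104.5986.
  t=1,j=1: stock 153.6000 → up 196.6080 (V=175.7260), down 132.0960 (V=66.2904). Price 131.2232; hedge Δ=1.6964, bond B=-129.3377.
  t=0,j=0: stock 120.0000 → up 153.6000 (V=131.2232), down 103.2000 (V=56.6924). Price 98.8328; hedge Δ=1.4788, bond B=-78.6215.
Root portfolio cost Δ·120+B reproduces V0=98.8328.

(0,0): Delta=1.4788 Bond=-78.6215
(1,0): Delta=-0.4642 Bond=104.5986
(1,1): Delta=1.6964 Bond=-129.3377
(2,0): Delta=-2.4303 Bond=302.1015
(2,1): Delta=-0.2441 Bond=98.5285
(2,2): Delta=1.9136 Bond=-200.5121
V0=98.8328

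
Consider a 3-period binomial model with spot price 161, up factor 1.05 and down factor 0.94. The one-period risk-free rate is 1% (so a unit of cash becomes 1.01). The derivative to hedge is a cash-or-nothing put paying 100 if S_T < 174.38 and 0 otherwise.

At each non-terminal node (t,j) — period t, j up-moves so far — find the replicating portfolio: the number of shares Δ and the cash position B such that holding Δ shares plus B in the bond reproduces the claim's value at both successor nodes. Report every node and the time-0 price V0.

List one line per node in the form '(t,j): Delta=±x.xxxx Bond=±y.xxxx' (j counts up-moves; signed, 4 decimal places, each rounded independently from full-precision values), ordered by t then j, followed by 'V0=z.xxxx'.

(0,0): Delta=-2.2416 Bond=432.9372
(1,0): Delta=0.0000 Bond=98.0296
(1,1): Delta=-3.3883 Bond=631.1162
(2,0): Delta=0.0000 Bond=99.0099
(2,1): Delta=0.0000 Bond=99.0099
(2,2): Delta=-5.1216 Bond=945.0945
V0=72.0468

Since d<R<u, set p* = (R−d)/(u−d) = 0.6364; price each node as the discounted p*-expectation of its children.
Terminal payoffs: V(3,0)=100.0000, V(3,1)=100.0000, V(3,2)=100.0000, V(3,3)=0.0000
(2,0): S=142.2596. Δ = (V_up−V_dn)/(S_up−S_dn) = (100.0000−100.0000)/(149.3726−133.7240) = 0.0000. V = [p*·100.0000 + (1−p*)·100.0000]/1.01 = 99.0099. B = V − Δ·S = 99.0099.
(2,1): S=158.9070. Δ = (V_up−V_dn)/(S_up−S_dn) = (100.0000−100.0000)/(166.8524−149.3726) = 0.0000. V = [p*·100.0000 + (1−p*)·100.0000]/1.01 = 99.0099. B = V − Δ·S = 99.0099.
(2,2): S=177.5025. Δ = (V_up−V_dn)/(S_up−S_dn) = (0.0000−100.0000)/(186.3776−166.8524) = -5.1216. V = [p*·0.0000 + (1−p*)·100.0000]/1.01 = 36.0036. B = V − Δ·S = 945.0945.
(1,0): S=151.3400. Δ = (V_up−V_dn)/(S_up−S_dn) = (99.0099−99.0099)/(158.9070−142.2596) = 0.0000. V = [p*·99.0099 + (1−p*)·99.0099]/1.01 = 98.0296. B = V − Δ·S = 98.0296.
(1,1): S=169.0500. Δ = (V_up−V_dn)/(S_up−S_dn) = (36.0036−99.0099)/(177.5025−158.9070) = -3.3883. V = [p*·36.0036 + (1−p*)·99.0099]/1.01 = 58.3317. B = V − Δ·S = 631.1162.
(0,0): S=161.0000. Δ = (V_up−V_dn)/(S_up−S_dn) = (58.3317−98.0296)/(169.0500−151.3400) = -2.2416. V = [p*·58.3317 + (1−p*)·98.0296]/1.01 = 72.0468. B = V − Δ·S = 432.9372.
Self-financing check: at every node Δ·S+B equals the discounted successor values.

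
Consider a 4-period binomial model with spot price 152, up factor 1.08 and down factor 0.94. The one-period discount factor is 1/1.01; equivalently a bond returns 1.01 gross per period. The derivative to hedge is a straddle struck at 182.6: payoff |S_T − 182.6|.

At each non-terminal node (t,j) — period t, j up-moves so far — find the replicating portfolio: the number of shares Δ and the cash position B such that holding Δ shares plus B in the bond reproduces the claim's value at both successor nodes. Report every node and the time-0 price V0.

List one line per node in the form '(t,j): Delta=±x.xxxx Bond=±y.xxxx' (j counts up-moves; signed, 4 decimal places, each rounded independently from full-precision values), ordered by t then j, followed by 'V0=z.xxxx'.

Under the risk-neutral measure, an up-move has probability p* = (R−d)/(u−d) = 0.5000 and values discount at R = 1.01.
At expiry t=4: V(4,0)=63.9262, V(4,1)=46.2513, V(4,2)=25.9441, V(4,3)=2.6123, V(4,4)=24.1943
Node (3,0) S=126.2488: V=(p*·46.2513+(1−p*)·63.9262)/1.01=54.5433; Δ=(46.2513−63.9262)/(136.3487−118.6738)=-1.0000; B=V−Δ·S=180.7921
Node (3,1) S=145.0518: V=(p*·25.9441+(1−p*)·46.2513)/1.01=35.7403; Δ=(25.9441−46.2513)/(156.6559−136.3487)=-1.0000; B=V−Δ·S=180.7921
Node (3,2) S=166.6552: V=(p*·2.6123+(1−p*)·25.9441)/1.01=14.1368; Δ=(2.6123−25.9441)/(179.9877−156.6559)=-1.0000; B=V−Δ·S=180.7921
Node (3,3) S=191.4762: V=(p*·24.1943+(1−p*)·2.6123)/1.01=13.2706; Δ=(24.1943−2.6123)/(206.7943−179.9877)=0.8051; B=V−Δ·S=-140.8863
Node (2,0) S=134.3072: V=(p*·35.7403+(1−p*)·54.5433)/1.01=44.6949; Δ=(35.7403−54.5433)/(145.0518−126.2488)=-1.0000; B=V−Δ·S=179.0021
Node (2,1) S=154.3104: V=(p*·14.1368+(1−p*)·35.7403)/1.01=24.6917; Δ=(14.1368−35.7403)/(166.6552−145.0518)=-1.0000; B=V−Δ·S=179.0021
Node (2,2) S=177.2928: V=(p*·13.2706+(1−p*)·14.1368)/1.01=13.5681; Δ=(13.2706−14.1368)/(191.4762−166.6552)=-0.0349; B=V−Δ·S=19.7553
Node (1,0) S=142.8800: V=(p*·24.6917+(1−p*)·44.6949)/1.01=34.3498; Δ=(24.6917−44.6949)/(154.3104−134.3072)=-1.0000; B=V−Δ·S=177.2298
Node (1,1) S=164.1600: V=(p*·13.5681+(1−p*)·24.6917)/1.01=18.9405; Δ=(13.5681−24.6917)/(177.2928−154.3104)=-0.4840; B=V−Δ·S=98.3947
Node (0,0) S=152.0000: V=(p*·18.9405+(1−p*)·34.3498)/1.01=26.3813; Δ=(18.9405−34.3498)/(164.1600−142.8800)=-0.7241; B=V−Δ·S=136.4478
Each (Δ,B) replicates both successor values, so the strategy is self-financing and V0 is arbitrage-free.

(0,0): Delta=-0.7241 Bond=136.4478
(1,0): Delta=-1.0000 Bond=177.2298
(1,1): Delta=-0.4840 Bond=98.3947
(2,0): Delta=-1.0000 Bond=179.0021
(2,1): Delta=-1.0000 Bond=179.0021
(2,2): Delta=-0.0349 Bond=19.7553
(3,0): Delta=-1.0000 Bond=180.7921
(3,1): Delta=-1.0000 Bond=180.7921
(3,2): Delta=-1.0000 Bond=180.7921
(3,3): Delta=0.8051 Bond=-140.8863
V0=26.3813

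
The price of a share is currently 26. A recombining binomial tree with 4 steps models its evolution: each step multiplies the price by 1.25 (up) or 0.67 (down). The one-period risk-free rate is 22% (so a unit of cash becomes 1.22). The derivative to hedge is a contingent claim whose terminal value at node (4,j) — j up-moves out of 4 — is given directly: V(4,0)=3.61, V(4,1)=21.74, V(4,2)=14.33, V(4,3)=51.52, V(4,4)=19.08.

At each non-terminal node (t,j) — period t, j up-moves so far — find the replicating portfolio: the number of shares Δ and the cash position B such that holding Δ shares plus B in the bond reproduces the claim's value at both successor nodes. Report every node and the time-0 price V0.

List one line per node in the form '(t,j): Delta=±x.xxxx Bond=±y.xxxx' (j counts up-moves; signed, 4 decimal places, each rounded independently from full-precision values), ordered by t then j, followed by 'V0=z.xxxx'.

Risk-neutral probability p* = (R−d)/(u−d) = (1.22−0.67)/(1.25−0.67) = 0.9483.
Terminal payoffs: V(4,0)=3.6100, V(4,1)=21.7400, V(4,2)=14.3300, V(4,3)=51.5200, V(4,4)=19.0800
  t=3,j=0: stock 7.8198 → up 9.7748 (V=21.7400), down 5.2393 (V=3.6100). Price 17.0510; hedge Δ=3.9973, bond B=-14.2076.
  t=3,j=1: stock 14.5893 → up 18.2366 (V=14.3300), down 9.7748 (V=21.7400). Price 12.0601; hedge Δ=-0.8757, bond B=24.8359.
  t=3,j=2: stock 27.2188 → up 34.0234 (V=51.5200), down 18.2366 (V=14.3300). Price 40.6528; hedge Δ=2.3558, bond B=-23.4679.
  t=3,j=3: stock 50.7812 → up 63.4766 (V=19.0800), down 34.0234 (V=51.5200). Price 17.0147; hedge Δ=-1.1014, bond B=72.9457.
  t=2,j=0: stock 11.6714 → up 14.5893 (V=12.0601), down 7.8198 (V=17.0510). Price 10.0969; hedge Δ=-0.7373, bond B=18.7020.
  t=2,j=1: stock 21.7750 → up 27.2188 (V=40.6528), down 14.5893 (V=12.0601). Price 32.1097; hedge Δ=2.2640, bond B=-17.1881.
  t=2,j=2: stock 40.6250 → up 50.7812 (V=17.0147), down 27.2188 (V=40.6528). Price 14.9487; hedge Δ=-1.0032, bond B=55.7040.
  t=1,j=0: stock 17.4200 → up 21.7750 (V=32.1097), down 11.6714 (V=10.0969). Price 25.3862; hedge Δ=2.1787, bond B=-12.5670.
  t=1,j=1: stock 32.5000 → up 40.6250 (V=14.9487), down 21.7750 (V=32.1097). Price 12.9806; hedge Δ=-0.9104, bond B=42.5686.
  t=0,j=0: stock 26.0000 → up 32.5000 (V=12.9806), down 17.4200 (V=25.3862). Price 11.1658; hedge Δ=-0.8227, bond B=32.5547.
Self-financing check: at every node Δ·S+B equals the discounted successor values.

(0,0): Delta=-0.8227 Bond=32.5547
(1,0): Delta=2.1787 Bond=-12.5670
(1,1): Delta=-0.9104 Bond=42.5686
(2,0): Delta=-0.7373 Bond=18.7020
(2,1): Delta=2.2640 Bond=-17.1881
(2,2): Delta=-1.0032 Bond=55.7040
(3,0): Delta=3.9973 Bond=-14.2076
(3,1): Delta=-0.8757 Bond=24.8359
(3,2): Delta=2.3558 Bond=-23.4679
(3,3): Delta=-1.1014 Bond=72.9457
V0=11.1658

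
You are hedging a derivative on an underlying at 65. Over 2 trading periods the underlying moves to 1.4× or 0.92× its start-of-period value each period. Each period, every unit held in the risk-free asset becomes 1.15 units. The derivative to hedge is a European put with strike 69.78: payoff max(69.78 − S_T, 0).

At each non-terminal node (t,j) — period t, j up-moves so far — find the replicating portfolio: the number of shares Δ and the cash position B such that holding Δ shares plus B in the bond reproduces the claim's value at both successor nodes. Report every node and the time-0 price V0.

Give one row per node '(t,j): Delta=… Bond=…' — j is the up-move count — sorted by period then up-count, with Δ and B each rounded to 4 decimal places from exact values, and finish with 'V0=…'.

(0,0): Delta=-0.2143 Bond=16.9588
(1,0): Delta=-0.5144 Bond=37.4449
(1,1): Delta=0.0000 Bond=0.0000
V0=3.0283

Risk-neutral probability p* = (R−d)/(u−d) = (1.15−0.92)/(1.4−0.92) = 0.4792.
Terminal payoffs: V(2,0)=14.7640, V(2,1)=0.0000, V(2,2)=0.0000
Node (1,0) S=59.8000: V=(p*·0.0000+(1−p*)·14.7640)/1.15=6.6866; Δ=(0.0000−14.7640)/(83.7200−55.0160)=-0.5144; B=V−Δ·S=37.4449
Node (1,1) S=91.0000: V=(p*·0.0000+(1−p*)·0.0000)/1.15=0.0000; Δ=(0.0000−0.0000)/(127.4000−83.7200)=0.0000; B=V−Δ·S=0.0000
Node (0,0) S=65.0000: V=(p*·0.0000+(1−p*)·6.6866)/1.15=3.0283; Δ=(0.0000−6.6866)/(91.0000−59.8000)=-0.2143; B=V−Δ·S=16.9588
The time-0 hedge costs 3.0283, which is the no-arbitrage price.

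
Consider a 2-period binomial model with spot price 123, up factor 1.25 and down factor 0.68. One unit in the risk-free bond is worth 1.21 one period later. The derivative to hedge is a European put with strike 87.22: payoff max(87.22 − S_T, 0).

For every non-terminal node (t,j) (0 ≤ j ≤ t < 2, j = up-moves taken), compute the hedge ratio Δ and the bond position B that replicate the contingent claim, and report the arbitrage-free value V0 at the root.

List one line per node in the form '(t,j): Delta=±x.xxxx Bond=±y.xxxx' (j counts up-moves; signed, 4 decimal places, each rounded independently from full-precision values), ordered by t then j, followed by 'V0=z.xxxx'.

(0,0): Delta=-0.0251 Bond=3.1896
(1,0): Delta=-0.6365 Bond=54.9964
(1,1): Delta=0.0000 Bond=0.0000
V0=0.1021

Since d<R<u, set p* = (R−d)/(u−d) = 0.9298; price each node as the discounted p*-expectation of its children.
Terminal payoffs: V(2,0)=30.3448, V(2,1)=0.0000, V(2,2)=0.0000
(1,0): S=83.6400. Δ = (V_up−V_dn)/(S_up−S_dn) = (0.0000−30.3448)/(104.5500−56.8752) = -0.6365. V = [p*·0.0000 + (1−p*)·30.3448]/1.21 = 1.7599. B = V − Δ·S = 54.9964.
(1,1): S=153.7500. Δ = (V_up−V_dn)/(S_up−S_dn) = (0.0000−0.0000)/(192.1875−104.5500) = 0.0000. V = [p*·0.0000 + (1−p*)·0.0000]/1.21 = 0.0000. B = V − Δ·S = 0.0000.
(0,0): S=123.0000. Δ = (V_up−V_dn)/(S_up−S_dn) = (0.0000−1.7599)/(153.7500−83.6400) = -0.0251. V = [p*·0.0000 + (1−p*)·1.7599]/1.21 = 0.1021. B = V − Δ·S = 3.1896.
Self-financing check: at every node Δ·S+B equals the discounted successor values.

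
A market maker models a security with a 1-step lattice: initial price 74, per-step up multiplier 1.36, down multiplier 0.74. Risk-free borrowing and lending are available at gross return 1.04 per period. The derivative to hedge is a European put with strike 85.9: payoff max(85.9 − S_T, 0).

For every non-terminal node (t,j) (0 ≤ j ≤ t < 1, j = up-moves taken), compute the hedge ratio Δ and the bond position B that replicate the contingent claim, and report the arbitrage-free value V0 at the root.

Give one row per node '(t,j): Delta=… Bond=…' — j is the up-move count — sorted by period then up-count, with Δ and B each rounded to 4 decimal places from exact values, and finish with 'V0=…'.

The replicating-portfolio and risk-neutral prices coincide; use p* = (1.04−0.74)/(1.36−0.74) = 0.4839 for the latter.
Payoff layer (t=1): V(1,0)=31.1400, V(1,1)=0.0000
Node (0,0) S=74.0000: V=(p*·0.0000+(1−p*)·31.1400)/1.04=15.4541; Δ=(0.0000−31.1400)/(100.6400−54.7600)=-0.6787; B=V−Δ·S=65.6799
Check: Δ(0,0)·S0 + B(0,0) = 15.4541 = V0.

(0,0): Delta=-0.6787 Bond=65.6799
V0=15.4541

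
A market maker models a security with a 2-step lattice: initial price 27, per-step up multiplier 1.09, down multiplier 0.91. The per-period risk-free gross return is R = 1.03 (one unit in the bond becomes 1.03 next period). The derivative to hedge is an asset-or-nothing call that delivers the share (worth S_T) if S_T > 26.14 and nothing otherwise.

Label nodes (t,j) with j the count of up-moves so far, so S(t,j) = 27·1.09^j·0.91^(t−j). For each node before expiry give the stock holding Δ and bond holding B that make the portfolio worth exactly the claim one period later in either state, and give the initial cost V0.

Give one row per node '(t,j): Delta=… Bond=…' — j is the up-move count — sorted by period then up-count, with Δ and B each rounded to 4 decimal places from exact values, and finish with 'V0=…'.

Since d<R<u, set p* = (R−d)/(u−d) = 0.6667; price each node as the discounted p*-expectation of its children.
Payoff layer (t=2): V(2,0)=0.0000, V(2,1)=26.7813, V(2,2)=32.0787
  t=1,j=0: stock 24.5700 → up 26.7813 (V=26.7813), down 22.3587 (V=0.0000). Price 17.3342; hedge Δ=6.0556, bond B=-131.4508.
  t=1,j=1: stock 29.4300 → up 32.0787 (V=32.0787), down 26.7813 (V=26.7813). Price 29.4300; hedge Δ=1.0000, bond B=0.0000.
  t=0,j=0: stock 27.0000 → up 29.4300 (V=29.4300), down 24.5700 (V=17.3342). Price 24.6583; hedge Δ=2.4889, bond B=-42.5407.
Each (Δ,B) replicates both successor values, so the strategy is self-financing and V0 is arbitrage-free.

(0,0): Delta=2.4889 Bond=-42.5407
(1,0): Delta=6.0556 Bond=-131.4508
(1,1): Delta=1.0000 Bond=0.0000
V0=24.6583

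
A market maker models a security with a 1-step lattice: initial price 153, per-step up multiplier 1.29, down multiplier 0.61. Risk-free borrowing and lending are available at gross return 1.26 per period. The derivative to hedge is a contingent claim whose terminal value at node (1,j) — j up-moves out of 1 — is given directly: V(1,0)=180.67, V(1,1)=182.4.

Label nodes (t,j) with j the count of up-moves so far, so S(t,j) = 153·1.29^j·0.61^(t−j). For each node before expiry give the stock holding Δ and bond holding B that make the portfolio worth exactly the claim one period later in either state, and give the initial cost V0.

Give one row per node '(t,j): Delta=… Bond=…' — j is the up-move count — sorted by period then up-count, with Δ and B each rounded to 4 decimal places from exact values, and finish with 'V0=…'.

(0,0): Delta=0.0166 Bond=142.1572
V0=144.7013

Under the risk-neutral measure, an up-move has probability p* = (R−d)/(u−d) = 0.9559 and values discount at R = 1.26.
At expiry t=1: V(1,0)=180.6700, V(1,1)=182.4000
(0,0): S=153.0000. Δ = (V_up−V_dn)/(S_up−S_dn) = (182.4000−180.6700)/(197.3700−93.3300) = 0.0166. V = [p*·182.4000 + (1−p*)·180.6700]/1.26 = 144.7013. B = V − Δ·S = 142.1572.
The time-0 hedge costs 144.7013, which is the no-arbitrage price.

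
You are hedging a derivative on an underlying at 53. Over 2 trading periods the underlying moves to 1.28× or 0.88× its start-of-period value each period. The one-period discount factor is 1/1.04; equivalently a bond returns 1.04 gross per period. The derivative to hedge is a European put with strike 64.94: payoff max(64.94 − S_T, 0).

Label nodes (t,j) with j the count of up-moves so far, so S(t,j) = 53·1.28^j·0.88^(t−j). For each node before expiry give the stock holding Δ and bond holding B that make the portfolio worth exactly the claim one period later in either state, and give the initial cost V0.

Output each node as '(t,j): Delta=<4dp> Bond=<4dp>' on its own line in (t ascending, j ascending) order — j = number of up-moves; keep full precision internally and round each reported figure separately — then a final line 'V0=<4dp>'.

(0,0): Delta=-0.6028 Bond=42.2265
(1,0): Delta=-1.0000 Bond=62.4423
(1,1): Delta=-0.1931 Bond=16.1255
V0=10.2796

Under the risk-neutral measure, an up-move has probability p* = (R−d)/(u−d) = 0.4000 and values discount at R = 1.04.
At expiry t=2: V(2,0)=23.8968, V(2,1)=5.2408, V(2,2)=0.0000
Node (1,0) S=46.6400: V=(p*·5.2408+(1−p*)·23.8968)/1.04=15.8023; Δ=(5.2408−23.8968)/(59.6992−41.0432)=-1.0000; B=V−Δ·S=62.4423
Node (1,1) S=67.8400: V=(p*·0.0000+(1−p*)·5.2408)/1.04=3.0235; Δ=(0.0000−5.2408)/(86.8352−59.6992)=-0.1931; B=V−Δ·S=16.1255
Node (0,0) S=53.0000: V=(p*·3.0235+(1−p*)·15.8023)/1.04=10.2796; Δ=(3.0235−15.8023)/(67.8400−46.6400)=-0.6028; B=V−Δ·S=42.2265
Self-financing check: at every node Δ·S+B equals the discounted successor values.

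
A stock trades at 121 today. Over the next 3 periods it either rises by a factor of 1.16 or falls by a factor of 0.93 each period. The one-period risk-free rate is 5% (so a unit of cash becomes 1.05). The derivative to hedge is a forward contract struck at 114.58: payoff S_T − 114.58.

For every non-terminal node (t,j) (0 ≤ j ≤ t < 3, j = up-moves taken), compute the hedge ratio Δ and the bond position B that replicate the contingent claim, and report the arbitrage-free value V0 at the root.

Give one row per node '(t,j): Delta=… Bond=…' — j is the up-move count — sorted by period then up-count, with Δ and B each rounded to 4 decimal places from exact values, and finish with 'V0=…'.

(0,0): Delta=1.0000 Bond=-98.9785
(1,0): Delta=1.0000 Bond=-103.9274
(1,1): Delta=1.0000 Bond=-103.9274
(2,0): Delta=1.0000 Bond=-109.1238
(2,1): Delta=1.0000 Bond=-109.1238
(2,2): Delta=1.0000 Bond=-109.1238
V0=22.0215

Under the risk-neutral measure, an up-move has probability p* = (R−d)/(u−d) = 0.5217 and values discount at R = 1.05.
Terminal values V(3,·): V(3,0)=-17.2528, V(3,1)=6.8174, V(3,2)=36.8404, V(3,3)=74.2884
(2,0): S=104.6529. Δ = (V_up−V_dn)/(S_up−S_dn) = (6.8174−-17.2528)/(121.3974−97.3272) = 1.0000. V = [p*·6.8174 + (1−p*)·-17.2528]/1.05 = -4.4709. B = V − Δ·S = -109.1238.
(2,1): S=130.5348. Δ = (V_up−V_dn)/(S_up−S_dn) = (36.8404−6.8174)/(151.4204−121.3974) = 1.0000. V = [p*·36.8404 + (1−p*)·6.8174]/1.05 = 21.4110. B = V − Δ·S = -109.1238.
(2,2): S=162.8176. Δ = (V_up−V_dn)/(S_up−S_dn) = (74.2884−36.8404)/(188.8684−151.4204) = 1.0000. V = [p*·74.2884 + (1−p*)·36.8404]/1.05 = 53.6938. B = V − Δ·S = -109.1238.
(1,0): S=112.5300. Δ = (V_up−V_dn)/(S_up−S_dn) = (21.4110−-4.4709)/(130.5348−104.6529) = 1.0000. V = [p*·21.4110 + (1−p*)·-4.4709]/1.05 = 8.6026. B = V − Δ·S = -103.9274.
(1,1): S=140.3600. Δ = (V_up−V_dn)/(S_up−S_dn) = (53.6938−21.4110)/(162.8176−130.5348) = 1.0000. V = [p*·53.6938 + (1−p*)·21.4110]/1.05 = 36.4326. B = V − Δ·S = -103.9274.
(0,0): S=121.0000. Δ = (V_up−V_dn)/(S_up−S_dn) = (36.4326−8.6026)/(140.3600−112.5300) = 1.0000. V = [p*·36.4326 + (1−p*)·8.6026]/1.05 = 22.0215. B = V − Δ·S = -98.9785.
The time-0 hedge costs 22.0215, which is the no-arbitrage price.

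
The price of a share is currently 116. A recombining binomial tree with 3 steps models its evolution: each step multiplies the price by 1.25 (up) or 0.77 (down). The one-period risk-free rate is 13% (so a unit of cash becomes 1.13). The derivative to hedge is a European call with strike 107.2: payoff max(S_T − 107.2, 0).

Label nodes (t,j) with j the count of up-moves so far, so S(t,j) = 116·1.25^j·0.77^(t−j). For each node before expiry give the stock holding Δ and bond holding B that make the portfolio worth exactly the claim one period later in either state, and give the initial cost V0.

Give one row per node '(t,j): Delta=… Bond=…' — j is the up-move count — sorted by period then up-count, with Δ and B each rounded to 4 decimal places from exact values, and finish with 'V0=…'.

The replicating-portfolio and risk-neutral prices coincide; use p* = (1.13−0.77)/(1.25−0.77) = 0.7500 for the latter.
Terminal payoffs: V(3,0)=0.0000, V(3,1)=0.0000, V(3,2)=32.3625, V(3,3)=119.3625
Node (2,0) S=68.7764: V=(p*·0.0000+(1−p*)·0.0000)/1.13=0.0000; Δ=(0.0000−0.0000)/(85.9705−52.9578)=0.0000; B=V−Δ·S=0.0000
Node (2,1) S=111.6500: V=(p*·32.3625+(1−p*)·0.0000)/1.13=21.4795; Δ=(32.3625−0.0000)/(139.5625−85.9705)=0.6039; B=V−Δ·S=-45.9423
Node (2,2) S=181.2500: V=(p*·119.3625+(1−p*)·32.3625)/1.13=86.3827; Δ=(119.3625−32.3625)/(226.5625−139.5625)=1.0000; B=V−Δ·S=-94.8673
Node (1,0) S=89.3200: V=(p*·21.4795+(1−p*)·0.0000)/1.13=14.2563; Δ=(21.4795−0.0000)/(111.6500−68.7764)=0.5010; B=V−Δ·S=-30.4927
Node (1,1) S=145.0000: V=(p*·86.3827+(1−p*)·21.4795)/1.13=62.0858; Δ=(86.3827−21.4795)/(181.2500−111.6500)=0.9325; B=V−Δ·S=-73.1292
Node (0,0) S=116.0000: V=(p*·62.0858+(1−p*)·14.2563)/1.13=44.3614; Δ=(62.0858−14.2563)/(145.0000−89.3200)=0.8590; B=V−Δ·S=-55.2833
Each (Δ,B) replicates both successor values, so the strategy is self-financing and V0 is arbitrage-free.

(0,0): Delta=0.8590 Bond=-55.2833
(1,0): Delta=0.5010 Bond=-30.4927
(1,1): Delta=0.9325 Bond=-73.1292
(2,0): Delta=0.0000 Bond=0.0000
(2,1): Delta=0.6039 Bond=-45.9423
(2,2): Delta=1.0000 Bond=-94.8673
V0=44.3614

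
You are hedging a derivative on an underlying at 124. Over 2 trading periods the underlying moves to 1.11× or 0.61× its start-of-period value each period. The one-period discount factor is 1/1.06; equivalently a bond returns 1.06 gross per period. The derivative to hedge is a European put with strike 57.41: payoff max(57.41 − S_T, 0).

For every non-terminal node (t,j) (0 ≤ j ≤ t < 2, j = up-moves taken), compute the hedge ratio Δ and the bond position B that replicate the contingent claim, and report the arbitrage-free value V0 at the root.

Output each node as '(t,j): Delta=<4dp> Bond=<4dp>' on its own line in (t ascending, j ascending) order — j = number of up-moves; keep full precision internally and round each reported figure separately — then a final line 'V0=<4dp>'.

(0,0): Delta=-0.0171 Bond=2.2266
(1,0): Delta=-0.2980 Bond=23.6024
(1,1): Delta=0.0000 Bond=0.0000
V0=0.1003

Since d<R<u, set p* = (R−d)/(u−d) = 0.9000; price each node as the discounted p*-expectation of its children.
Terminal values V(2,·): V(2,0)=11.2696, V(2,1)=0.0000, V(2,2)=0.0000
(1,0): S=75.6400. Δ = (V_up−V_dn)/(S_up−S_dn) = (0.0000−11.2696)/(83.9604−46.1404) = -0.2980. V = [p*·0.0000 + (1−p*)·11.2696]/1.06 = 1.0632. B = V − Δ·S = 23.6024.
(1,1): S=137.6400. Δ = (V_up−V_dn)/(S_up−S_dn) = (0.0000−0.0000)/(152.7804−83.9604) = 0.0000. V = [p*·0.0000 + (1−p*)·0.0000]/1.06 = 0.0000. B = V − Δ·S = 0.0000.
(0,0): S=124.0000. Δ = (V_up−V_dn)/(S_up−S_dn) = (0.0000−1.0632)/(137.6400−75.6400) = -0.0171. V = [p*·0.0000 + (1−p*)·1.0632]/1.06 = 0.1003. B = V − Δ·S = 2.2266.
Root portfolio cost Δ·124+B reproduces V0=0.1003.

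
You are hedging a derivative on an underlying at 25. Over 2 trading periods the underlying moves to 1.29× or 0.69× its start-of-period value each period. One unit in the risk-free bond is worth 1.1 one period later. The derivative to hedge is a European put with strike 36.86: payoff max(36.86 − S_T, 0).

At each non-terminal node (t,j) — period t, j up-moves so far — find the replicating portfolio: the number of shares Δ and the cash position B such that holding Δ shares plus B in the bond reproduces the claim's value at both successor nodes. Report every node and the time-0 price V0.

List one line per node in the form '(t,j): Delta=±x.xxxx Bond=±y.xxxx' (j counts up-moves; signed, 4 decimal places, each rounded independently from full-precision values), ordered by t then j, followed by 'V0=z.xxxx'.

(0,0): Delta=-0.8036 Bond=27.3828
(1,0): Delta=-1.0000 Bond=33.5091
(1,1): Delta=-0.7549 Bond=28.5510
V0=7.2930

Since d<R<u, set p* = (R−d)/(u−d) = 0.6833; price each node as the discounted p*-expectation of its children.
Terminal values V(2,·): V(2,0)=24.9575, V(2,1)=14.6075, V(2,2)=0.0000
  t=1,j=0: stock 17.2500 → up 22.2525 (V=14.6075), down 11.9025 (V=24.9575). Price 16.2591; hedge Δ=-1.0000, bond B=33.5091.
  t=1,j=1: stock 32.2500 → up 41.6025 (V=0.0000), down 22.2525 (V=14.6075). Price 4.2052; hedge Δ=-0.7549, bond B=28.5510.
  t=0,j=0: stock 25.0000 → up 32.2500 (V=4.2052), down 17.2500 (V=16.2591). Price 7.2930; hedge Δ=-0.8036, bond B=27.3828.
Check: Δ(0,0)·S0 + B(0,0) = 7.2930 = V0.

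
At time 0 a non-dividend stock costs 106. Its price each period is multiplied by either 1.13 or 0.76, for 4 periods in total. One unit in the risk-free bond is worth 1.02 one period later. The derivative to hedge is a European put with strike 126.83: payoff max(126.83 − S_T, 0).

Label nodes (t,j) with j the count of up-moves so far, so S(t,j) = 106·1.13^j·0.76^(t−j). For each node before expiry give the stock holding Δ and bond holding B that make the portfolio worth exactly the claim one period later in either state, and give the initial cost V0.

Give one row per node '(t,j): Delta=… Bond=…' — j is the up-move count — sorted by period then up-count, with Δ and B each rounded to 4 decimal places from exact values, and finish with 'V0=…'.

(0,0): Delta=-0.6165 Bond=86.8823
(1,0): Delta=-1.0000 Bond=119.5147
(1,1): Delta=-0.5074 Bond=75.5490
(2,0): Delta=-1.0000 Bond=121.9050
(2,1): Delta=-1.0000 Bond=121.9050
(2,2): Delta=-0.3672 Bond=58.0871
(3,0): Delta=-1.0000 Bond=124.3431
(3,1): Delta=-1.0000 Bond=124.3431
(3,2): Delta=-1.0000 Bond=124.3431
(3,3): Delta=-0.1871 Bond=31.7089
V0=21.5334

Risk-neutral probability p* = (R−d)/(u−d) = (1.02−0.76)/(1.13−0.76) = 0.7027.
Payoff layer (t=4): V(4,0)=91.4661, V(4,1)=74.2495, V(4,2)=48.6510, V(4,3)=10.5902, V(4,4)=0.0000
  t=3,j=0: stock 46.5315 → up 52.5805 (V=74.2495), down 35.3639 (V=91.4661). Price 77.8117; hedge Δ=-1.0000, bond B=124.3431.
  t=3,j=1: stock 69.1849 → up 78.1790 (V=48.6510), down 52.5805 (V=74.2495). Price 55.1582; hedge Δ=-1.0000, bond B=124.3431.
  t=3,j=2: stock 102.8671 → up 116.2398 (V=10.5902), down 78.1790 (V=48.6510). Price 21.4761; hedge Δ=-1.0000, bond B=124.3431.
  t=3,j=3: stock 152.9471 → up 172.8302 (V=0.0000), down 116.2398 (V=10.5902). Price 3.0867; hedge Δ=-0.1871, bond B=31.7089.
  t=2,j=0: stock 61.2256 → up 69.1849 (V=55.1582), down 46.5315 (V=77.8117). Price 60.6794; hedge Δ=-1.0000, bond B=121.9050.
  t=2,j=1: stock 91.0328 → up 102.8671 (V=21.4761), down 69.1849 (V=55.1582). Price 30.8722; hedge Δ=-1.0000, bond B=121.9050.
  t=2,j=2: stock 135.3514 → up 152.9471 (V=3.0867), down 102.8671 (V=21.4761). Price 8.3861; hedge Δ=-0.3672, bond B=58.0871.
  t=1,j=0: stock 80.5600 → up 91.0328 (V=30.8722), down 61.2256 (V=60.6794). Price 38.9547; hedge Δ=-1.0000, bond B=119.5147.
  t=1,j=1: stock 119.7800 → up 135.3514 (V=8.3861), down 91.0328 (V=30.8722). Price 14.7757; hedge Δ=-0.5074, bond B=75.5490.
  t=0,j=0: stock 106.0000 → up 119.7800 (V=14.7757), down 80.5600 (V=38.9547). Price 21.5334; hedge Δ=-0.6165, bond B=86.8823.
Root portfolio cost Δ·106+B reproduces V0=21.5334.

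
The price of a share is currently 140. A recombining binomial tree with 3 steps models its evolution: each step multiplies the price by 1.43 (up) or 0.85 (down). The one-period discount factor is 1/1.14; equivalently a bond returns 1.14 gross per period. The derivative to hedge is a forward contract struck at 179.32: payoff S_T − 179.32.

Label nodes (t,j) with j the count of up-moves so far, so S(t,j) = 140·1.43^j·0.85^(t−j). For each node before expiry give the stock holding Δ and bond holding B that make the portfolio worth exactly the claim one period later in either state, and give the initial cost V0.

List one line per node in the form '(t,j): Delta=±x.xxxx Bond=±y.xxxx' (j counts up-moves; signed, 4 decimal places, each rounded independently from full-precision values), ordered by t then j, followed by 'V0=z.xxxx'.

Since d<R<u, set p* = (R−d)/(u−d) = 0.5000; price each node as the discounted p*-expectation of its children.
Payoff layer (t=3): V(3,0)=-93.3425, V(3,1)=-34.6755, V(3,2)=64.0231, V(3,3)=230.0690
Node (2,0) S=101.1500: V=(p*·-34.6755+(1−p*)·-93.3425)/1.14=-56.1482; Δ=(-34.6755−-93.3425)/(144.6445−85.9775)=1.0000; B=V−Δ·S=-157.2982
Node (2,1) S=170.1700: V=(p*·64.0231+(1−p*)·-34.6755)/1.14=12.8718; Δ=(64.0231−-34.6755)/(243.3431−144.6445)=1.0000; B=V−Δ·S=-157.2982
Node (2,2) S=286.2860: V=(p*·230.0690+(1−p*)·64.0231)/1.14=128.9878; Δ=(230.0690−64.0231)/(409.3890−243.3431)=1.0000; B=V−Δ·S=-157.2982
Node (1,0) S=119.0000: V=(p*·12.8718+(1−p*)·-56.1482)/1.14=-18.9809; Δ=(12.8718−-56.1482)/(170.1700−101.1500)=1.0000; B=V−Δ·S=-137.9809
Node (1,1) S=200.2000: V=(p*·128.9878+(1−p*)·12.8718)/1.14=62.2191; Δ=(128.9878−12.8718)/(286.2860−170.1700)=1.0000; B=V−Δ·S=-137.9809
Node (0,0) S=140.0000: V=(p*·62.2191+(1−p*)·-18.9809)/1.14=18.9641; Δ=(62.2191−-18.9809)/(200.2000−119.0000)=1.0000; B=V−Δ·S=-121.0359
Each (Δ,B) replicates both successor values, so the strategy is self-financing and V0 is arbitrage-free.

(0,0): Delta=1.0000 Bond=-121.0359
(1,0): Delta=1.0000 Bond=-137.9809
(1,1): Delta=1.0000 Bond=-137.9809
(2,0): Delta=1.0000 Bond=-157.2982
(2,1): Delta=1.0000 Bond=-157.2982
(2,2): Delta=1.0000 Bond=-157.2982
V0=18.9641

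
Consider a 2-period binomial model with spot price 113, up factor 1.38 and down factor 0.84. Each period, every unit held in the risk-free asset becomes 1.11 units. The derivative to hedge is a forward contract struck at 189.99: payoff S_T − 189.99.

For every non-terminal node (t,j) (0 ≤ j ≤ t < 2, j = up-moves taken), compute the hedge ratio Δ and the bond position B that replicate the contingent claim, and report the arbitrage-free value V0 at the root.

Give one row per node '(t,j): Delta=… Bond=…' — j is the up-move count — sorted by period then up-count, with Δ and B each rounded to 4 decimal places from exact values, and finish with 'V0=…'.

The replicating-portfolio and risk-neutral prices coincide; use p* = (1.11−0.84)/(1.38−0.84) = 0.5000 for the latter.
Payoff layer (t=2): V(2,0)=-110.2572, V(2,1)=-59.0004, V(2,2)=25.2072
  t=1,j=0: stock 94.9200 → up 130.9896 (V=-59.0004), down 79.7328 (V=-110.2572). Price -76.2422; hedge Δ=1.0000, bond B=-171.1622.
  t=1,j=1: stock 155.9400 → up 215.1972 (V=25.2072), down 130.9896 (V=-59.0004). Price -15.2222; hedge Δ=1.0000, bond B=-171.1622.
  t=0,j=0: stock 113.0000 → up 155.9400 (V=-15.2222), down 94.9200 (V=-76.2422). Price -41.2001; hedge Δ=1.0000, bond B=-154.2001.
Self-financing check: at every node Δ·S+B equals the discounted successor values.

(0,0): Delta=1.0000 Bond=-154.2001
(1,0): Delta=1.0000 Bond=-171.1622
(1,1): Delta=1.0000 Bond=-171.1622
V0=-41.2001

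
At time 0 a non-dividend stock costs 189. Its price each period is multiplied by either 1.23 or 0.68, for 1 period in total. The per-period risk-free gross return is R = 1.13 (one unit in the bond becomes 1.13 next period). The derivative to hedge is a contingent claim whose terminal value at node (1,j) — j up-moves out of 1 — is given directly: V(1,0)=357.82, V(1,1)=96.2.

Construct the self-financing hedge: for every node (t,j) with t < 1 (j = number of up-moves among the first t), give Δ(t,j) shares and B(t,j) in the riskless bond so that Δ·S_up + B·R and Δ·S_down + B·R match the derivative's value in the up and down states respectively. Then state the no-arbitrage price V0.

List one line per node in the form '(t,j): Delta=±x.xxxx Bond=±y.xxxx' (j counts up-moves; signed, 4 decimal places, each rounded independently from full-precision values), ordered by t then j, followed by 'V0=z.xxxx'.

Under the risk-neutral measure, an up-move has probability p* = (R−d)/(u−d) = 0.8182 and values discount at R = 1.13.
At expiry t=1: V(1,0)=357.8200, V(1,1)=96.2000
  t=0,j=0: stock 189.0000 → up 232.4700 (V=96.2000), down 128.5200 (V=357.8200). Price 127.2277; hedge Δ=-2.5168, bond B=602.9004.
Check: Δ(0,0)·S0 + B(0,0) = 127.2277 = V0.

(0,0): Delta=-2.5168 Bond=602.9004
V0=127.2277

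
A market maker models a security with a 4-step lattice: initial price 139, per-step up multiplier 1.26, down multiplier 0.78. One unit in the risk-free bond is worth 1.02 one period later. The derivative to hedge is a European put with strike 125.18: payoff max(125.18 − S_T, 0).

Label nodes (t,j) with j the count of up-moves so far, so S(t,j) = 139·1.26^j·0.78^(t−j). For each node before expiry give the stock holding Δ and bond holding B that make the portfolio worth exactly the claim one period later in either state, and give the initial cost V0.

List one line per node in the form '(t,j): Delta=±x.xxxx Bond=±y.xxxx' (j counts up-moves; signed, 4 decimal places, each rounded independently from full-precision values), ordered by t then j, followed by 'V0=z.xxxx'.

No-arbitrage ⇒ martingale measure with p* = (R−d)/(u−d) = 0.5000.
At expiry t=4: V(4,0)=73.7291, V(4,1)=42.0670, V(4,2)=0.0000, V(4,3)=0.0000, V(4,4)=0.0000
Node (3,0) S=65.9627: V=(p*·42.0670+(1−p*)·73.7291)/1.02=56.7628; Δ=(42.0670−73.7291)/(83.1130−51.4509)=-1.0000; B=V−Δ·S=122.7255
Node (3,1) S=106.5552: V=(p*·0.0000+(1−p*)·42.0670)/1.02=20.6211; Δ=(0.0000−42.0670)/(134.2595−83.1130)=-0.8225; B=V−Δ·S=108.2606
Node (3,2) S=172.1276: V=(p*·0.0000+(1−p*)·0.0000)/1.02=0.0000; Δ=(0.0000−0.0000)/(216.8808−134.2595)=0.0000; B=V−Δ·S=0.0000
Node (3,3) S=278.0523: V=(p*·0.0000+(1−p*)·0.0000)/1.02=0.0000; Δ=(0.0000−0.0000)/(350.3459−216.8808)=0.0000; B=V−Δ·S=0.0000
Node (2,0) S=84.5676: V=(p*·20.6211+(1−p*)·56.7628)/1.02=37.9332; Δ=(20.6211−56.7628)/(106.5552−65.9627)=-0.8904; B=V−Δ·S=113.2285
Node (2,1) S=136.6092: V=(p*·0.0000+(1−p*)·20.6211)/1.02=10.1084; Δ=(0.0000−20.6211)/(172.1276−106.5552)=-0.3145; B=V−Δ·S=53.0689
Node (2,2) S=220.6764: V=(p*·0.0000+(1−p*)·0.0000)/1.02=0.0000; Δ=(0.0000−0.0000)/(278.0523−172.1276)=0.0000; B=V−Δ·S=0.0000
Node (1,0) S=108.4200: V=(p*·10.1084+(1−p*)·37.9332)/1.02=23.5498; Δ=(10.1084−37.9332)/(136.6092−84.5676)=-0.5347; B=V−Δ·S=81.5183
Node (1,1) S=175.1400: V=(p*·0.0000+(1−p*)·10.1084)/1.02=4.9551; Δ=(0.0000−10.1084)/(220.6764−136.6092)=-0.1202; B=V−Δ·S=26.0142
Node (0,0) S=139.0000: V=(p*·4.9551+(1−p*)·23.5498)/1.02=13.9730; Δ=(4.9551−23.5498)/(175.1400−108.4200)=-0.2787; B=V−Δ·S=52.7120
Each (Δ,B) replicates both successor values, so the strategy is self-financing and V0 is arbitrage-free.

(0,0): Delta=-0.2787 Bond=52.7120
(1,0): Delta=-0.5347 Bond=81.5183
(1,1): Delta=-0.1202 Bond=26.0142
(2,0): Delta=-0.8904 Bond=113.2285
(2,1): Delta=-0.3145 Bond=53.0689
(2,2): Delta=0.0000 Bond=0.0000
(3,0): Delta=-1.0000 Bond=122.7255
(3,1): Delta=-0.8225 Bond=108.2606
(3,2): Delta=0.0000 Bond=0.0000
(3,3): Delta=0.0000 Bond=0.0000
V0=13.9730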